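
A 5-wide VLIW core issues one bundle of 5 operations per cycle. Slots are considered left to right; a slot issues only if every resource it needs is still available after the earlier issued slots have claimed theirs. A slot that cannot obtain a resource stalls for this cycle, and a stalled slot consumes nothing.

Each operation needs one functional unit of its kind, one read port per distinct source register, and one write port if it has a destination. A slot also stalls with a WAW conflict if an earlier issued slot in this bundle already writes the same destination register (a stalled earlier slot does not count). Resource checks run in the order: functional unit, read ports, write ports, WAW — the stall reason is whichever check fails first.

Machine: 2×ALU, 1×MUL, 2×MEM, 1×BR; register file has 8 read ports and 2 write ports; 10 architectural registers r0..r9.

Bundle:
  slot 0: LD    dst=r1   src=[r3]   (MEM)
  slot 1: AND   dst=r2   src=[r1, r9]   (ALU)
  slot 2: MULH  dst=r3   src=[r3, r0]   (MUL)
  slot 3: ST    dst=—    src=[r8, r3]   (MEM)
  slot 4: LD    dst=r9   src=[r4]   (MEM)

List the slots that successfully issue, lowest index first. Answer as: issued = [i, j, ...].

issued = [0, 1, 3]

#0 MEM src=r3 dispatched  <A:2 Mu:1 Ld:1 B:1 rd:7 wr:1>
#1 ALU src=r1,r9 dispatched  <A:1 Mu:1 Ld:1 B:1 rd:5 wr:0>
#2 MUL src=r3,r0 held:WR_PORT  <A:1 Mu:1 Ld:1 B:1 rd:5 wr:0>
#3 MEM src=r8,r3 dispatched  <A:1 Mu:1 Ld:0 B:1 rd:3 wr:0>
#4 MEM src=r4 held:FU  <A:1 Mu:1 Ld:0 B:1 rd:3 wr:0>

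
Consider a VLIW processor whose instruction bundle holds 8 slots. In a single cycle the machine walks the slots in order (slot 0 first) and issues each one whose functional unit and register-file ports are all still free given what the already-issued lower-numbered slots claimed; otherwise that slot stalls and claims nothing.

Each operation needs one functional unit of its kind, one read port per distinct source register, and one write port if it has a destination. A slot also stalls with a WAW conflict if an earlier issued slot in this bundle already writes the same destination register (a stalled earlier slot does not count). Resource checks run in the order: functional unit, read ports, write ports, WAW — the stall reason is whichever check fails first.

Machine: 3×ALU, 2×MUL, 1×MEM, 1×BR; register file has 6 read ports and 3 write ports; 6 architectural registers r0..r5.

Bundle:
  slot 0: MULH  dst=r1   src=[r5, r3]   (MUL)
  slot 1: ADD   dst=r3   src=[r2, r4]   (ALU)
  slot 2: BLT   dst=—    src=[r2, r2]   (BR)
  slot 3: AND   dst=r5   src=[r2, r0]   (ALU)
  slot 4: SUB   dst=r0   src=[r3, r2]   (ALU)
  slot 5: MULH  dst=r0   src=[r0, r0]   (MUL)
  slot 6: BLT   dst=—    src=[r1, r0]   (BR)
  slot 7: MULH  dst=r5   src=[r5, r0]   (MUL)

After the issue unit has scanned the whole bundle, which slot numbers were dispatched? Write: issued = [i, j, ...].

[0] MUL needs rd=2 wr=1: ok; after: ALU=3 MUL=1 MEM=1 BR=1, R=4, W=2
[1] ALU needs rd=2 wr=1: ok; after: ALU=2 MUL=1 MEM=1 BR=1, R=2, W=1
[2] BR needs rd=1 wr=0: ok; after: ALU=2 MUL=1 MEM=1 BR=0, R=1, W=1
[3] ALU needs rd=2 wr=1: RD_PORT; after: ALU=2 MUL=1 MEM=1 BR=0, R=1, W=1
[4] ALU needs rd=2 wr=1: RD_PORT; after: ALU=2 MUL=1 MEM=1 BR=0, R=1, W=1
[5] MUL needs rd=1 wr=1: ok; after: ALU=2 MUL=0 MEM=1 BR=0, R=0, W=0
[6] BR needs rd=2 wr=0: FU; after: ALU=2 MUL=0 MEM=1 BR=0, R=0, W=0
[7] MUL needs rd=2 wr=1: FU; after: ALU=2 MUL=0 MEM=1 BR=0, R=0, W=0

issued = [0, 1, 2, 5]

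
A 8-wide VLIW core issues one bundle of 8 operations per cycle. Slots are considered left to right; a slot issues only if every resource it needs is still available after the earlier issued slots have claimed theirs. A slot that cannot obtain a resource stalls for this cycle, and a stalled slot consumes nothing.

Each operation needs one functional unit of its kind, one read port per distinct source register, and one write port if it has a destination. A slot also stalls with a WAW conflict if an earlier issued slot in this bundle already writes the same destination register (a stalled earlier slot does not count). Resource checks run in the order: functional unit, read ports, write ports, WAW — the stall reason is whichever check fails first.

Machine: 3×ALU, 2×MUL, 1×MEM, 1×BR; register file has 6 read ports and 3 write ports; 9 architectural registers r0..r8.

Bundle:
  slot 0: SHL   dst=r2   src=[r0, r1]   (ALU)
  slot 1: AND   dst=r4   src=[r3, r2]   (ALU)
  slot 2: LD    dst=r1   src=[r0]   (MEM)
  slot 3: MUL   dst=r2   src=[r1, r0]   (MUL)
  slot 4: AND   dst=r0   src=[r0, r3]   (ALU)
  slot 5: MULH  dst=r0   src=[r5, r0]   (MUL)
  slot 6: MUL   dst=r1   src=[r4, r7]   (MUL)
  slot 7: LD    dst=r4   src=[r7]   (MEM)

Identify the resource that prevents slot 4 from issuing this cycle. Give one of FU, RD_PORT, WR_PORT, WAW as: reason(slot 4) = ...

(0) want 1×ALU +2rd +1wr — yes → AL2|MU2|ME1|BR1|rd4|wr2
(1) want 1×ALU +2rd +1wr — yes → AL1|MU2|ME1|BR1|rd2|wr1
(2) want 1×MEM +1rd +1wr — yes → AL1|MU2|ME0|BR1|rd1|wr0
(3) want 1×MUL +2rd +1wr — RD_PORT → AL1|MU2|ME0|BR1|rd1|wr0
(4) want 1×ALU +2rd +1wr — RD_PORT → AL1|MU2|ME0|BR1|rd1|wr0
(5) want 1×MUL +2rd +1wr — RD_PORT → AL1|MU2|ME0|BR1|rd1|wr0
(6) want 1×MUL +2rd +1wr — RD_PORT → AL1|MU2|ME0|BR1|rd1|wr0
(7) want 1×MEM +1rd +1wr — FU → AL1|MU2|ME0|BR1|rd1|wr0

reason(slot 4) = RD_PORT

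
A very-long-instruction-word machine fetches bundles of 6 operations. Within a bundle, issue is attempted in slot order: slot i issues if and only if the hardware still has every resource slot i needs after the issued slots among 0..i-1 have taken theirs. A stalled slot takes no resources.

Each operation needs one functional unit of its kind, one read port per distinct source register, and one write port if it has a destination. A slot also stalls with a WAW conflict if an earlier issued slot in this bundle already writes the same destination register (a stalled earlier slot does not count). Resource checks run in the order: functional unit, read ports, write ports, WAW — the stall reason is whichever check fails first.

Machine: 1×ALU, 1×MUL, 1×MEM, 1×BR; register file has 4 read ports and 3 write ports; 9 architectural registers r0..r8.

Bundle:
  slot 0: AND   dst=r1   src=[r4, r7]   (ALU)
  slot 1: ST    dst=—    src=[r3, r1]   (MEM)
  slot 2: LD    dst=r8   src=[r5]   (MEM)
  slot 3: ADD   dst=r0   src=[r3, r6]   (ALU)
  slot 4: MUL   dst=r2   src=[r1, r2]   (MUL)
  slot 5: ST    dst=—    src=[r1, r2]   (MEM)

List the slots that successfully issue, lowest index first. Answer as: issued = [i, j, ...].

issued = [0, 1]

#0 ALU src=r4,r7 dispatched  <A:0 Mu:1 Ld:1 B:1 rd:2 wr:2>
#1 MEM src=r3,r1 dispatched  <A:0 Mu:1 Ld:0 B:1 rd:0 wr:2>
#2 MEM src=r5 held:FU  <A:0 Mu:1 Ld:0 B:1 rd:0 wr:2>
#3 ALU src=r3,r6 held:FU  <A:0 Mu:1 Ld:0 B:1 rd:0 wr:2>
#4 MUL src=r1,r2 held:RD_PORT  <A:0 Mu:1 Ld:0 B:1 rd:0 wr:2>
#5 MEM src=r1,r2 held:FU  <A:0 Mu:1 Ld:0 B:1 rd:0 wr:2>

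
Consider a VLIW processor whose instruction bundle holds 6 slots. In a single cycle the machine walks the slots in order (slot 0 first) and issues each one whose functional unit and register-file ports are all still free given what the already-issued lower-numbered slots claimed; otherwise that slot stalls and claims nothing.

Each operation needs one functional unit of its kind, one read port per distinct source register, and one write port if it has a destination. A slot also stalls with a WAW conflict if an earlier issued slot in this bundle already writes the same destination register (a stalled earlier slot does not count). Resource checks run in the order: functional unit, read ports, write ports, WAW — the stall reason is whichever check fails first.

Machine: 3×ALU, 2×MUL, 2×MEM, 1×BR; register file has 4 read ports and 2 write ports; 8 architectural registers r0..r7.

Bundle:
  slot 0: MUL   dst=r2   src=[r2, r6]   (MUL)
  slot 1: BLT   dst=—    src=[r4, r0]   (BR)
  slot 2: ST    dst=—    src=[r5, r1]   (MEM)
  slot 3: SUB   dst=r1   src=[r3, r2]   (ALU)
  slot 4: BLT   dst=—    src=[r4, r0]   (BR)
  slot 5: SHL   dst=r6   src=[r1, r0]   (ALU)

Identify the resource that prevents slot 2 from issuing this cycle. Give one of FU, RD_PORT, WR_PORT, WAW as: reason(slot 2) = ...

reason(slot 2) = RD_PORT

(0) want 1×MUL +2rd +1wr — yes → AL3|MU1|ME2|BR1|rd2|wr1
(1) want 1×BR +2rd +0wr — yes → AL3|MU1|ME2|BR0|rd0|wr1
(2) want 1×MEM +2rd +0wr — RD_PORT → AL3|MU1|ME2|BR0|rd0|wr1
(3) want 1×ALU +2rd +1wr — RD_PORT → AL3|MU1|ME2|BR0|rd0|wr1
(4) want 1×BR +2rd +0wr — FU → AL3|MU1|ME2|BR0|rd0|wr1
(5) want 1×ALU +2rd +1wr — RD_PORT → AL3|MU1|ME2|BR0|rd0|wr1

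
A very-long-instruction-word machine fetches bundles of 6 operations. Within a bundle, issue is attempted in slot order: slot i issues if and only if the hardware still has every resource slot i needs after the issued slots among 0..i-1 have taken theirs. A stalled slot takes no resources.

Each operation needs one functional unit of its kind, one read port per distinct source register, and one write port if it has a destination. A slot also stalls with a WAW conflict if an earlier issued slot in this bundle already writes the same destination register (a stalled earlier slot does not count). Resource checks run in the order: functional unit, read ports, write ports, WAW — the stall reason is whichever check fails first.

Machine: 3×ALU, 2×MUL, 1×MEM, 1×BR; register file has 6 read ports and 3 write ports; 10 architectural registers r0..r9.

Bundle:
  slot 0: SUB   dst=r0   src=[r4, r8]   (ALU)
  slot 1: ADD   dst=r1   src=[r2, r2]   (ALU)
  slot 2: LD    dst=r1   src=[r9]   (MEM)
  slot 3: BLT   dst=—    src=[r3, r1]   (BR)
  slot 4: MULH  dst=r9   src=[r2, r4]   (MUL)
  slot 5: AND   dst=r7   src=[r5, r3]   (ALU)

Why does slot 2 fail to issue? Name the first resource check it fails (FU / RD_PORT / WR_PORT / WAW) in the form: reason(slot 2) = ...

reason(slot 2) = WAW

  0. ALU→r0 ⇒ go  {2A/2Mu/1Ld/1B | 4r 2w}
  1. ALU→r1 ⇒ go  {1A/2Mu/1Ld/1B | 3r 1w}
  2. MEM→r1 ⇒ no(WAW)  {1A/2Mu/1Ld/1B | 3r 1w}
  3. BR ⇒ go  {1A/2Mu/1Ld/0B | 1r 1w}
  4. MUL→r9 ⇒ no(RD_PORT)  {1A/2Mu/1Ld/0B | 1r 1w}
  5. ALU→r7 ⇒ no(RD_PORT)  {1A/2Mu/1Ld/0B | 1r 1w}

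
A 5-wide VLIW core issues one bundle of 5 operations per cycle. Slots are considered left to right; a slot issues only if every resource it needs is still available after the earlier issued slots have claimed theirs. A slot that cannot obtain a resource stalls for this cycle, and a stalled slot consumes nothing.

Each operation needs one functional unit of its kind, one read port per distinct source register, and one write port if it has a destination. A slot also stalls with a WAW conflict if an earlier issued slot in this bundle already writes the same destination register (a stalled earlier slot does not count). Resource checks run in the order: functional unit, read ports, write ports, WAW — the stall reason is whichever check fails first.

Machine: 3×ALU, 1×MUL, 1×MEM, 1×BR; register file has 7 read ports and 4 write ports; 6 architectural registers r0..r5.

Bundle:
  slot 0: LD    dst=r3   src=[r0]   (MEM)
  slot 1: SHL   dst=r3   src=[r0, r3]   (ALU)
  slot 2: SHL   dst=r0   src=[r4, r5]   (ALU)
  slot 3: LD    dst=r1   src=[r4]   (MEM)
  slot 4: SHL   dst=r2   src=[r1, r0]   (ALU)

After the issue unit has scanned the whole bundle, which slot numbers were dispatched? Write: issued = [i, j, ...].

issued = [0, 2, 4]

(0) want 1×MEM +1rd +1wr — yes → AL3|MU1|ME0|BR1|rd6|wr3
(1) want 1×ALU +2rd +1wr — WAW → AL3|MU1|ME0|BR1|rd6|wr3
(2) want 1×ALU +2rd +1wr — yes → AL2|MU1|ME0|BR1|rd4|wr2
(3) want 1×MEM +1rd +1wr — FU → AL2|MU1|ME0|BR1|rd4|wr2
(4) want 1×ALU +2rd +1wr — yes → AL1|MU1|ME0|BR1|rd2|wr1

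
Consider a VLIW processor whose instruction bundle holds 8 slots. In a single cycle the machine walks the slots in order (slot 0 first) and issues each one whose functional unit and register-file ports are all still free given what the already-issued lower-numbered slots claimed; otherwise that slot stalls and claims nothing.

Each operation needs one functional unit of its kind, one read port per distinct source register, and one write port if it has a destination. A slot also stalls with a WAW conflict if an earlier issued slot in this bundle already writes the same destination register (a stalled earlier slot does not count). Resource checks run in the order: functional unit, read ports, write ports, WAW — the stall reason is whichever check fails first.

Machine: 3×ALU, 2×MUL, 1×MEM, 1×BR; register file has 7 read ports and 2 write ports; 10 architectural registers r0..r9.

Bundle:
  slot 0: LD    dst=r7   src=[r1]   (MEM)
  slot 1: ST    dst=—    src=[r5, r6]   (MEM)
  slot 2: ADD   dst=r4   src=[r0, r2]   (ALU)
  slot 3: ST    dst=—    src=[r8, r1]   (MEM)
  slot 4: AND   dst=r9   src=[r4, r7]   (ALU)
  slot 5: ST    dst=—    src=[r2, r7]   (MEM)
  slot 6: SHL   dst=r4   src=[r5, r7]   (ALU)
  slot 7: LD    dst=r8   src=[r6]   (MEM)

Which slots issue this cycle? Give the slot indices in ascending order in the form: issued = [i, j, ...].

issued = [0, 2]

[0] MEM needs rd=1 wr=1: ok; after: ALU=3 MUL=2 MEM=0 BR=1, R=6, W=1
[1] MEM needs rd=2 wr=0: FU; after: ALU=3 MUL=2 MEM=0 BR=1, R=6, W=1
[2] ALU needs rd=2 wr=1: ok; after: ALU=2 MUL=2 MEM=0 BR=1, R=4, W=0
[3] MEM needs rd=2 wr=0: FU; after: ALU=2 MUL=2 MEM=0 BR=1, R=4, W=0
[4] ALU needs rd=2 wr=1: WR_PORT; after: ALU=2 MUL=2 MEM=0 BR=1, R=4, W=0
[5] MEM needs rd=2 wr=0: FU; after: ALU=2 MUL=2 MEM=0 BR=1, R=4, W=0
[6] ALU needs rd=2 wr=1: WR_PORT; after: ALU=2 MUL=2 MEM=0 BR=1, R=4, W=0
[7] MEM needs rd=1 wr=1: FU; after: ALU=2 MUL=2 MEM=0 BR=1, R=4, W=0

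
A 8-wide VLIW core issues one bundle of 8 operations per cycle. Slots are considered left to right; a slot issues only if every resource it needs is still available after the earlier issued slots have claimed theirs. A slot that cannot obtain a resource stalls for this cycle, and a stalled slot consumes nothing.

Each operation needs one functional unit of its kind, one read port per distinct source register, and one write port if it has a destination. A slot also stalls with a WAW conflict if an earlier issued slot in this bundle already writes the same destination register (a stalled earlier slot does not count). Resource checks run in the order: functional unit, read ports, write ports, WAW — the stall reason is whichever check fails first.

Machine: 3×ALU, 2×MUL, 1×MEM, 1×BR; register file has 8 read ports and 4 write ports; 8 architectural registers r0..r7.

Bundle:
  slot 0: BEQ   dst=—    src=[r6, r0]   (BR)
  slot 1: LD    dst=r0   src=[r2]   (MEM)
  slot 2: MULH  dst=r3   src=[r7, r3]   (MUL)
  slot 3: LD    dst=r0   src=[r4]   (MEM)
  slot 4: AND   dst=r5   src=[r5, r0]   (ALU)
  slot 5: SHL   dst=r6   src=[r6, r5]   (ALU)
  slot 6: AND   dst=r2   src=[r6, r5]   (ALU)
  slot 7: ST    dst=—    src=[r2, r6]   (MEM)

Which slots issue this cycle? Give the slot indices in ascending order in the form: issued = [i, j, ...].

[0] BR needs rd=2 wr=0: ok; after: ALU=3 MUL=2 MEM=1 BR=0, R=6, W=4
[1] MEM needs rd=1 wr=1: ok; after: ALU=3 MUL=2 MEM=0 BR=0, R=5, W=3
[2] MUL needs rd=2 wr=1: ok; after: ALU=3 MUL=1 MEM=0 BR=0, R=3, W=2
[3] MEM needs rd=1 wr=1: FU; after: ALU=3 MUL=1 MEM=0 BR=0, R=3, W=2
[4] ALU needs rd=2 wr=1: ok; after: ALU=2 MUL=1 MEM=0 BR=0, R=1, W=1
[5] ALU needs rd=2 wr=1: RD_PORT; after: ALU=2 MUL=1 MEM=0 BR=0, R=1, W=1
[6] ALU needs rd=2 wr=1: RD_PORT; after: ALU=2 MUL=1 MEM=0 BR=0, R=1, W=1
[7] MEM needs rd=2 wr=0: FU; after: ALU=2 MUL=1 MEM=0 BR=0, R=1, W=1

issued = [0, 1, 2, 4]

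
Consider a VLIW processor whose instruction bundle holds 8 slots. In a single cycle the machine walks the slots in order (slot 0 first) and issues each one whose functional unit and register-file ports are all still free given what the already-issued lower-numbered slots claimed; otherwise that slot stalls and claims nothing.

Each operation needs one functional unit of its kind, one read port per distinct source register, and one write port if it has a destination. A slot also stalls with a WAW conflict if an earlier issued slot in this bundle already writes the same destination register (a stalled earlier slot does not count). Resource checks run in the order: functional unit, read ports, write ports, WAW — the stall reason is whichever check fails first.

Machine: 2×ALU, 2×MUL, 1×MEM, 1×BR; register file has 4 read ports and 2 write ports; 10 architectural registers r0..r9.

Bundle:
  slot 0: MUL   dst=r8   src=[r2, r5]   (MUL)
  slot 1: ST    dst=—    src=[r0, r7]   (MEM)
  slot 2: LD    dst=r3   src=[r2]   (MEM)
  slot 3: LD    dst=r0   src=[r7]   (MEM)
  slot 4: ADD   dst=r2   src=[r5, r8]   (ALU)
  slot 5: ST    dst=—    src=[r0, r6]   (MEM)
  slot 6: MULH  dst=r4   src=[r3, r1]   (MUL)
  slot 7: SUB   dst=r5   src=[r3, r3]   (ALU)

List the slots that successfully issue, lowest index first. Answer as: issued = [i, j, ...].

issued = [0, 1]

slot 0 (MUL): ISSUE — free A2,Mu1,Ld1,B1 rp2 wp1
slot 1 (MEM): ISSUE — free A2,Mu1,Ld0,B1 rp0 wp1
slot 2 (MEM): stall FU — free A2,Mu1,Ld0,B1 rp0 wp1
slot 3 (MEM): stall FU — free A2,Mu1,Ld0,B1 rp0 wp1
slot 4 (ALU): stall RD_PORT — free A2,Mu1,Ld0,B1 rp0 wp1
slot 5 (MEM): stall FU — free A2,Mu1,Ld0,B1 rp0 wp1
slot 6 (MUL): stall RD_PORT — free A2,Mu1,Ld0,B1 rp0 wp1
slot 7 (ALU): stall RD_PORT — free A2,Mu1,Ld0,B1 rp0 wp1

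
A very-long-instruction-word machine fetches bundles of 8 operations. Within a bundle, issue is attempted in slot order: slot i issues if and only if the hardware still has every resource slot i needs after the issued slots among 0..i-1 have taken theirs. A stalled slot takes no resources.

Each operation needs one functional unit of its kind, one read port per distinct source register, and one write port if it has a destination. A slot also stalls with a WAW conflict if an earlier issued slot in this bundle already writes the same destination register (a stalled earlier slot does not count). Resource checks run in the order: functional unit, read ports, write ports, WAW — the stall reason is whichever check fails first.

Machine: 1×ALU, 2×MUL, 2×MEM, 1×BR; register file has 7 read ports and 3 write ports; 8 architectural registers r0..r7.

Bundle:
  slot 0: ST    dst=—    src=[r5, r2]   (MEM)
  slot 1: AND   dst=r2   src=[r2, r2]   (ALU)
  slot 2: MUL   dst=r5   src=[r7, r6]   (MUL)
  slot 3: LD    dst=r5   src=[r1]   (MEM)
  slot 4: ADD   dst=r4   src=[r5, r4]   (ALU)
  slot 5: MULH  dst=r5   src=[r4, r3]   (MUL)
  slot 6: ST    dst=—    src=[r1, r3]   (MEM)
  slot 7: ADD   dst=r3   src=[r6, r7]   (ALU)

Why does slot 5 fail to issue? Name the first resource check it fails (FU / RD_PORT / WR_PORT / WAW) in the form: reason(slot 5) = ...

(0) want 1×MEM +2rd +0wr — yes → AL1|MU2|ME1|BR1|rd5|wr3
(1) want 1×ALU +1rd +1wr — yes → AL0|MU2|ME1|BR1|rd4|wr2
(2) want 1×MUL +2rd +1wr — yes → AL0|MU1|ME1|BR1|rd2|wr1
(3) want 1×MEM +1rd +1wr — WAW → AL0|MU1|ME1|BR1|rd2|wr1
(4) want 1×ALU +2rd +1wr — FU → AL0|MU1|ME1|BR1|rd2|wr1
(5) want 1×MUL +2rd +1wr — WAW → AL0|MU1|ME1|BR1|rd2|wr1
(6) want 1×MEM +2rd +0wr — yes → AL0|MU1|ME0|BR1|rd0|wr1
(7) want 1×ALU +2rd +1wr — FU → AL0|MU1|ME0|BR1|rd0|wr1

reason(slot 5) = WAW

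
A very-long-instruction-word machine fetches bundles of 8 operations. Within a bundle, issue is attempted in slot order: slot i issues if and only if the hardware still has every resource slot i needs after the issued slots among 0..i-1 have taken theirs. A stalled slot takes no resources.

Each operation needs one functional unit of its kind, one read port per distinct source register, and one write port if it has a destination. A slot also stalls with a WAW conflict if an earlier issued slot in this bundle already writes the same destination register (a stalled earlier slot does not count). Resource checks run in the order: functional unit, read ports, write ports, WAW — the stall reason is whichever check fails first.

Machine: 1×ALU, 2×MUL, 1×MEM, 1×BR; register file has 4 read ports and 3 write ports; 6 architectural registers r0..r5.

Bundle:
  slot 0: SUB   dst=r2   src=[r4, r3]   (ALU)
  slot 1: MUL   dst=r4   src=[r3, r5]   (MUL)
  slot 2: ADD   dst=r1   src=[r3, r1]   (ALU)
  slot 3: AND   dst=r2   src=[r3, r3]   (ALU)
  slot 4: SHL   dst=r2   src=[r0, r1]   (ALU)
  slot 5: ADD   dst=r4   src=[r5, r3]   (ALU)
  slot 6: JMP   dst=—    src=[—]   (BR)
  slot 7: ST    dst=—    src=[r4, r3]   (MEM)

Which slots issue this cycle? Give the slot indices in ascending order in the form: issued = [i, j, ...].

issued = [0, 1, 6]

#0 ALU src=r4,r3 dispatched  <A:0 Mu:2 Ld:1 B:1 rd:2 wr:2>
#1 MUL src=r3,r5 dispatched  <A:0 Mu:1 Ld:1 B:1 rd:0 wr:1>
#2 ALU src=r3,r1 held:FU  <A:0 Mu:1 Ld:1 B:1 rd:0 wr:1>
#3 ALU src=r3,r3 held:FU  <A:0 Mu:1 Ld:1 B:1 rd:0 wr:1>
#4 ALU src=r0,r1 held:FU  <A:0 Mu:1 Ld:1 B:1 rd:0 wr:1>
#5 ALU src=r5,r3 held:FU  <A:0 Mu:1 Ld:1 B:1 rd:0 wr:1>
#6 BR src=- dispatched  <A:0 Mu:1 Ld:1 B:0 rd:0 wr:1>
#7 MEM src=r4,r3 held:RD_PORT  <A:0 Mu:1 Ld:1 B:0 rd:0 wr:1>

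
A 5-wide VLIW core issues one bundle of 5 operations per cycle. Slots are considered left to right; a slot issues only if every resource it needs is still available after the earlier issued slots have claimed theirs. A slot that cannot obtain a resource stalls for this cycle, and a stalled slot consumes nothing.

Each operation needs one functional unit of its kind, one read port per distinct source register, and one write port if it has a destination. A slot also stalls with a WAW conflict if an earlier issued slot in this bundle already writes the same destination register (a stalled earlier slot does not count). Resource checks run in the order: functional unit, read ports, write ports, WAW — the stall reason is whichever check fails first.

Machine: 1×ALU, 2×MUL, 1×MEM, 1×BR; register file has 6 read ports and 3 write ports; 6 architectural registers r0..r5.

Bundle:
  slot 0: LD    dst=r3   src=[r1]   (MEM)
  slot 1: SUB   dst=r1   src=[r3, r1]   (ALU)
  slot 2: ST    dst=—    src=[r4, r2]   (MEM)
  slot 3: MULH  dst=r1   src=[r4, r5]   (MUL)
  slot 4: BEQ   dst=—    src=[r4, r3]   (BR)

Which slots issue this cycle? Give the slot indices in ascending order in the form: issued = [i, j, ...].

[0] MEM needs rd=1 wr=1: ok; after: ALU=1 MUL=2 MEM=0 BR=1, R=5, W=2
[1] ALU needs rd=2 wr=1: ok; after: ALU=0 MUL=2 MEM=0 BR=1, R=3, W=1
[2] MEM needs rd=2 wr=0: FU; after: ALU=0 MUL=2 MEM=0 BR=1, R=3, W=1
[3] MUL needs rd=2 wr=1: WAW; after: ALU=0 MUL=2 MEM=0 BR=1, R=3, W=1
[4] BR needs rd=2 wr=0: ok; after: ALU=0 MUL=2 MEM=0 BR=0, R=1, W=1

issued = [0, 1, 4]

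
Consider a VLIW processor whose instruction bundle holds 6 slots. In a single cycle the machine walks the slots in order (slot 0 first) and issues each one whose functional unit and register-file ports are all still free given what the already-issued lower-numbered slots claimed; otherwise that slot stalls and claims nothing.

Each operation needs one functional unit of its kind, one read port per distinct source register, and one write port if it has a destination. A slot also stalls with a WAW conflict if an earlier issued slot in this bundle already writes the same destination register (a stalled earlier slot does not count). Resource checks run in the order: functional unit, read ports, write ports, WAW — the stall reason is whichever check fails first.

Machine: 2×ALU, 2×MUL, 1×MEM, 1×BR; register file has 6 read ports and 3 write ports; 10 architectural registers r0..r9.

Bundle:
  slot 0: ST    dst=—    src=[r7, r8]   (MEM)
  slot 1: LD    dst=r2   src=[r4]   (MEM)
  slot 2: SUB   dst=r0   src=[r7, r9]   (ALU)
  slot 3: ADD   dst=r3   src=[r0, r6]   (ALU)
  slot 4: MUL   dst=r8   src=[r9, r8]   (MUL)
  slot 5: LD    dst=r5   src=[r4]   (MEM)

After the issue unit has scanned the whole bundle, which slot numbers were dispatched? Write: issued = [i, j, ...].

#0 MEM src=r7,r8 dispatched  <A:2 Mu:2 Ld:0 B:1 rd:4 wr:3>
#1 MEM src=r4 held:FU  <A:2 Mu:2 Ld:0 B:1 rd:4 wr:3>
#2 ALU src=r7,r9 dispatched  <A:1 Mu:2 Ld:0 B:1 rd:2 wr:2>
#3 ALU src=r0,r6 dispatched  <A:0 Mu:2 Ld:0 B:1 rd:0 wr:1>
#4 MUL src=r9,r8 held:RD_PORT  <A:0 Mu:2 Ld:0 B:1 rd:0 wr:1>
#5 MEM src=r4 held:FU  <A:0 Mu:2 Ld:0 B:1 rd:0 wr:1>

issued = [0, 2, 3]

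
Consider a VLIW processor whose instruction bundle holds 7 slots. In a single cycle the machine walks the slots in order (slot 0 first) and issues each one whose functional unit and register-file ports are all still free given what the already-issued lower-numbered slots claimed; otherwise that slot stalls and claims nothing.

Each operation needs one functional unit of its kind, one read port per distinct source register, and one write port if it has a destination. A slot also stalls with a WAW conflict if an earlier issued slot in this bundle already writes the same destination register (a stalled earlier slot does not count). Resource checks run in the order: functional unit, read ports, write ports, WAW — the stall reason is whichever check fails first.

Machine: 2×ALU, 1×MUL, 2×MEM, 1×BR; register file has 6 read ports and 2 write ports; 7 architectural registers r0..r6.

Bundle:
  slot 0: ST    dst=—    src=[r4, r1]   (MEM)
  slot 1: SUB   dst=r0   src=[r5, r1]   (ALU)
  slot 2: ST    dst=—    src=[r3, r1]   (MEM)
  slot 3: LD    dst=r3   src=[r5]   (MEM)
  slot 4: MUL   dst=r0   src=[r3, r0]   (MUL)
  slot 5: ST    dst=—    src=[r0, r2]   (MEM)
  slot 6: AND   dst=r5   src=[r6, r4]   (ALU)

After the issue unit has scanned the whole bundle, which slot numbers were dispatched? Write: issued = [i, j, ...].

  0. MEM ⇒ go  {2A/1Mu/1Ld/1B | 4r 2w}
  1. ALU→r0 ⇒ go  {1A/1Mu/1Ld/1B | 2r 1w}
  2. MEM ⇒ go  {1A/1Mu/0Ld/1B | 0r 1w}
  3. MEM→r3 ⇒ no(FU)  {1A/1Mu/0Ld/1B | 0r 1w}
  4. MUL→r0 ⇒ no(RD_PORT)  {1A/1Mu/0Ld/1B | 0r 1w}
  5. MEM ⇒ no(FU)  {1A/1Mu/0Ld/1B | 0r 1w}
  6. ALU→r5 ⇒ no(RD_PORT)  {1A/1Mu/0Ld/1B | 0r 1w}

issued = [0, 1, 2]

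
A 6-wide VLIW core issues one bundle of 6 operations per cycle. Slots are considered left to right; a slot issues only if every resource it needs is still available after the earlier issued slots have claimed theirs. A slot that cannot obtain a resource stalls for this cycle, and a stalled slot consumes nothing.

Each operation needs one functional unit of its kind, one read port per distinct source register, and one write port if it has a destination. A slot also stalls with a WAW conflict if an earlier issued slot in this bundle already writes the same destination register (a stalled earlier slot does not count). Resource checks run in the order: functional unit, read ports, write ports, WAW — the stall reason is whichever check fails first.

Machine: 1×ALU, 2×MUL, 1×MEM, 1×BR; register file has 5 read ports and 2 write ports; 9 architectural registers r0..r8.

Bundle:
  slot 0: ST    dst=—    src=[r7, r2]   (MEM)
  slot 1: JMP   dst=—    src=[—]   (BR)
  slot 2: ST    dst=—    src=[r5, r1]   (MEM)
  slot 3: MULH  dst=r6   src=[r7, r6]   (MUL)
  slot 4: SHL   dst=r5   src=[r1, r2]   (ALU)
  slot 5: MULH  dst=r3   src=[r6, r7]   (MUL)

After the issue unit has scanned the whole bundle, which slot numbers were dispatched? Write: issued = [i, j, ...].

#0 MEM src=r7,r2 dispatched  <A:1 Mu:2 Ld:0 B:1 rd:3 wr:2>
#1 BR src=- dispatched  <A:1 Mu:2 Ld:0 B:0 rd:3 wr:2>
#2 MEM src=r5,r1 held:FU  <A:1 Mu:2 Ld:0 B:0 rd:3 wr:2>
#3 MUL src=r7,r6 dispatched  <A:1 Mu:1 Ld:0 B:0 rd:1 wr:1>
#4 ALU src=r1,r2 held:RD_PORT  <A:1 Mu:1 Ld:0 B:0 rd:1 wr:1>
#5 MUL src=r6,r7 held:RD_PORT  <A:1 Mu:1 Ld:0 B:0 rd:1 wr:1>

issued = [0, 1, 3]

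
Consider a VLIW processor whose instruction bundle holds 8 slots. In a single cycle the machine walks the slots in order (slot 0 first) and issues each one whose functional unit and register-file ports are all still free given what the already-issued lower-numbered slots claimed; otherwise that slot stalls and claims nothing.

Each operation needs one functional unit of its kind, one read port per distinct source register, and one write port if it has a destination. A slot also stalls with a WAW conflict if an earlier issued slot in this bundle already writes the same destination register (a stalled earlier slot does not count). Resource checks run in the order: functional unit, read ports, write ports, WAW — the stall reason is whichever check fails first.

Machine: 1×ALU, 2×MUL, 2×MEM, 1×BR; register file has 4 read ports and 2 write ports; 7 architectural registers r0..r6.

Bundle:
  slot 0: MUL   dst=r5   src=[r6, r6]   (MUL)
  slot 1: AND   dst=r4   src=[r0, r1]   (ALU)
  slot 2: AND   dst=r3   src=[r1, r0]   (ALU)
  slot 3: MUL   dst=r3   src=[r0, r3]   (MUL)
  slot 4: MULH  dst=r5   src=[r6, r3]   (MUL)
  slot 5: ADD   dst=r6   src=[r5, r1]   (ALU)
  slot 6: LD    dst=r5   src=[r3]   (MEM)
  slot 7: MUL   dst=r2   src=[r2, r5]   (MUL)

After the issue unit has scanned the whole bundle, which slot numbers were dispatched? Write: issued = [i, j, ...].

(0) want 1×MUL +1rd +1wr — yes → AL1|MU1|ME2|BR1|rd3|wr1
(1) want 1×ALU +2rd +1wr — yes → AL0|MU1|ME2|BR1|rd1|wr0
(2) want 1×ALU +2rd +1wr — FU → AL0|MU1|ME2|BR1|rd1|wr0
(3) want 1×MUL +2rd +1wr — RD_PORT → AL0|MU1|ME2|BR1|rd1|wr0
(4) want 1×MUL +2rd +1wr — RD_PORT → AL0|MU1|ME2|BR1|rd1|wr0
(5) want 1×ALU +2rd +1wr — FU → AL0|MU1|ME2|BR1|rd1|wr0
(6) want 1×MEM +1rd +1wr — WR_PORT → AL0|MU1|ME2|BR1|rd1|wr0
(7) want 1×MUL +2rd +1wr — RD_PORT → AL0|MU1|ME2|BR1|rd1|wr0

issued = [0, 1]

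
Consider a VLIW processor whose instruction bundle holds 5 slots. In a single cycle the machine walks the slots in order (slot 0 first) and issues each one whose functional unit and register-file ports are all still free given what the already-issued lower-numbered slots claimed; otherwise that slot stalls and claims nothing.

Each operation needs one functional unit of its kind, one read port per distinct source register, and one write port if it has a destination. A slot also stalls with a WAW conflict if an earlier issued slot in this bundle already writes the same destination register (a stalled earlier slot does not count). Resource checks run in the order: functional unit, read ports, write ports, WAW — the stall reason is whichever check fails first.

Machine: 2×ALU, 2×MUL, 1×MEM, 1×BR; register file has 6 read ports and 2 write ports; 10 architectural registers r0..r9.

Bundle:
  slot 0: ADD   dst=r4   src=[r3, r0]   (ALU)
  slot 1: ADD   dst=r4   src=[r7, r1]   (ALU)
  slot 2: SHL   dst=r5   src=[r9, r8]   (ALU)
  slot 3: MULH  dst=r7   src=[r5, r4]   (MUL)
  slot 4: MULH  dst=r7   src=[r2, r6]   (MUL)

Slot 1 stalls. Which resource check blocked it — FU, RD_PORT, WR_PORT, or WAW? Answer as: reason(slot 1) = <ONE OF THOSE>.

reason(slot 1) = WAW

[0] ALU needs rd=2 wr=1: ok; after: ALU=1 MUL=2 MEM=1 BR=1, R=4, W=1
[1] ALU needs rd=2 wr=1: WAW; after: ALU=1 MUL=2 MEM=1 BR=1, R=4, W=1
[2] ALU needs rd=2 wr=1: ok; after: ALU=0 MUL=2 MEM=1 BR=1, R=2, W=0
[3] MUL needs rd=2 wr=1: WR_PORT; after: ALU=0 MUL=2 MEM=1 BR=1, R=2, W=0
[4] MUL needs rd=2 wr=1: WR_PORT; after: ALU=0 MUL=2 MEM=1 BR=1, R=2, W=0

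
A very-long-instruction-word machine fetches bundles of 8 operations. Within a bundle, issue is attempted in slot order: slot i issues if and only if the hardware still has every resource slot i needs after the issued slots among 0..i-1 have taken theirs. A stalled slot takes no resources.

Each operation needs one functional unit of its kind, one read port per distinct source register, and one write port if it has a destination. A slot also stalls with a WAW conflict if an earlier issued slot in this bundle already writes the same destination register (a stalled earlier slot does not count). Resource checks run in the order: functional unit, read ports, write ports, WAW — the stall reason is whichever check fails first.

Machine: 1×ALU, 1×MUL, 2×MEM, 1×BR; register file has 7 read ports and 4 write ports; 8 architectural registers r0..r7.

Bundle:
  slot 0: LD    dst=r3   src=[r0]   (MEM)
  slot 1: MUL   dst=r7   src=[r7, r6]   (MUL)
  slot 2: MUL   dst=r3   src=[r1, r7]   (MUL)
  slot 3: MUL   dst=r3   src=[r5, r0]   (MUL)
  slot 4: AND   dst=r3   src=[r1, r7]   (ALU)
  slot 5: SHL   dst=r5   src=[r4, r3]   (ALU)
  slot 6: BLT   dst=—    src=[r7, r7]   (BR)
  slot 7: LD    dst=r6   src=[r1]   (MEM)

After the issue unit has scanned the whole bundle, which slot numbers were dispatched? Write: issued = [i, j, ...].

issued = [0, 1, 5, 6, 7]

[0] MEM needs rd=1 wr=1: ok; after: ALU=1 MUL=1 MEM=1 BR=1, R=6, W=3
[1] MUL needs rd=2 wr=1: ok; after: ALU=1 MUL=0 MEM=1 BR=1, R=4, W=2
[2] MUL needs rd=2 wr=1: FU; after: ALU=1 MUL=0 MEM=1 BR=1, R=4, W=2
[3] MUL needs rd=2 wr=1: FU; after: ALU=1 MUL=0 MEM=1 BR=1, R=4, W=2
[4] ALU needs rd=2 wr=1: WAW; after: ALU=1 MUL=0 MEM=1 BR=1, R=4, W=2
[5] ALU needs rd=2 wr=1: ok; after: ALU=0 MUL=0 MEM=1 BR=1, R=2, W=1
[6] BR needs rd=1 wr=0: ok; after: ALU=0 MUL=0 MEM=1 BR=0, R=1, W=1
[7] MEM needs rd=1 wr=1: ok; after: ALU=0 MUL=0 MEM=0 BR=0, R=0, W=0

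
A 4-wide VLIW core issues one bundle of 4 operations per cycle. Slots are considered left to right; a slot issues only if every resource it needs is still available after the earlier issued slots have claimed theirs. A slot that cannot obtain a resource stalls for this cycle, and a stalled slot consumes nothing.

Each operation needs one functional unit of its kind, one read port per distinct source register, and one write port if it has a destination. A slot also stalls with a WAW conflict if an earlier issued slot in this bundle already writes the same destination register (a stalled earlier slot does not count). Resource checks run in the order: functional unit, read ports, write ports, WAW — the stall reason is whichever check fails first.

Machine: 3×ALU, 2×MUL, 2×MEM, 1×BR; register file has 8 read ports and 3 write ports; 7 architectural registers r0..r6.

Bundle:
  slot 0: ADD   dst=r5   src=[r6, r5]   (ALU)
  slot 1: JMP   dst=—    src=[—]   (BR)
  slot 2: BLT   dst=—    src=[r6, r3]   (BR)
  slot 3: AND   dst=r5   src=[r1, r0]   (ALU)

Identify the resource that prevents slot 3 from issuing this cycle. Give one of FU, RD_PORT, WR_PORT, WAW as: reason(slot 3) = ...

reason(slot 3) = WAW

  0. ALU→r5 ⇒ go  {2A/2Mu/2Ld/1B | 6r 2w}
  1. BR ⇒ go  {2A/2Mu/2Ld/0B | 6r 2w}
  2. BR ⇒ no(FU)  {2A/2Mu/2Ld/0B | 6r 2w}
  3. ALU→r5 ⇒ no(WAW)  {2A/2Mu/2Ld/0B | 6r 2w}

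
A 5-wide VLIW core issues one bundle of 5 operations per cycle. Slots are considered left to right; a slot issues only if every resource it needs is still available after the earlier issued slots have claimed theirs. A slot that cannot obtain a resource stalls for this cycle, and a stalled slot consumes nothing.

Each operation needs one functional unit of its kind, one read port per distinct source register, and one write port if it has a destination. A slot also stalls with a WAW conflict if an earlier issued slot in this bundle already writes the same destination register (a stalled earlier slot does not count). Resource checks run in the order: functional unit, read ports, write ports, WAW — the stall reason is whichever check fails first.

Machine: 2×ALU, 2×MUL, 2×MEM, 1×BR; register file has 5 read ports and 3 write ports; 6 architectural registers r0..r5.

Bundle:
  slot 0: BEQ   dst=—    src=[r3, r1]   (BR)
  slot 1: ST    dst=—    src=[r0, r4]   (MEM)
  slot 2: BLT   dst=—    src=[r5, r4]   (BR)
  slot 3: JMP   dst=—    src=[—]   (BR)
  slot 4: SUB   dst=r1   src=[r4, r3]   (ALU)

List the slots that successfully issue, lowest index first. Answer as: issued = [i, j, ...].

issued = [0, 1]

  0. BR ⇒ go  {2A/2Mu/2Ld/0B | 3r 3w}
  1. MEM ⇒ go  {2A/2Mu/1Ld/0B | 1r 3w}
  2. BR ⇒ no(FU)  {2A/2Mu/1Ld/0B | 1r 3w}
  3. BR ⇒ no(FU)  {2A/2Mu/1Ld/0B | 1r 3w}
  4. ALU→r1 ⇒ no(RD_PORT)  {2A/2Mu/1Ld/0B | 1r 3w}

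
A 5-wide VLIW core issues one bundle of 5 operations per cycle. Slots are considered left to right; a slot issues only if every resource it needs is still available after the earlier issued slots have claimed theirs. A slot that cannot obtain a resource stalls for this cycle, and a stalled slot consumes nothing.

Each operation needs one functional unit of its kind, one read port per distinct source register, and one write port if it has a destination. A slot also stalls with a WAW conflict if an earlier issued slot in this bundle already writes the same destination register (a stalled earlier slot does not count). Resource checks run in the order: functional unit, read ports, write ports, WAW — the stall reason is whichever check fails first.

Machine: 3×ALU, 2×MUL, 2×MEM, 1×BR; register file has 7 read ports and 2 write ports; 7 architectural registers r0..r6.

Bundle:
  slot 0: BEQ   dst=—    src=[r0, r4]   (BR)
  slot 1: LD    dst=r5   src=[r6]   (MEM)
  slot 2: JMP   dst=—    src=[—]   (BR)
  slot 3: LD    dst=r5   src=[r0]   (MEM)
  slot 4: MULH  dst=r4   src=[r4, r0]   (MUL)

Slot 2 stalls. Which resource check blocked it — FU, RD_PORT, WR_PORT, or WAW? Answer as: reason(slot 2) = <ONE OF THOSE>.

slot 0 (BR): ISSUE — free A3,Mu2,Ld2,B0 rp5 wp2
slot 1 (MEM): ISSUE — free A3,Mu2,Ld1,B0 rp4 wp1
slot 2 (BR): stall FU — free A3,Mu2,Ld1,B0 rp4 wp1
slot 3 (MEM): stall WAW — free A3,Mu2,Ld1,B0 rp4 wp1
slot 4 (MUL): ISSUE — free A3,Mu1,Ld1,B0 rp2 wp0

reason(slot 2) = FU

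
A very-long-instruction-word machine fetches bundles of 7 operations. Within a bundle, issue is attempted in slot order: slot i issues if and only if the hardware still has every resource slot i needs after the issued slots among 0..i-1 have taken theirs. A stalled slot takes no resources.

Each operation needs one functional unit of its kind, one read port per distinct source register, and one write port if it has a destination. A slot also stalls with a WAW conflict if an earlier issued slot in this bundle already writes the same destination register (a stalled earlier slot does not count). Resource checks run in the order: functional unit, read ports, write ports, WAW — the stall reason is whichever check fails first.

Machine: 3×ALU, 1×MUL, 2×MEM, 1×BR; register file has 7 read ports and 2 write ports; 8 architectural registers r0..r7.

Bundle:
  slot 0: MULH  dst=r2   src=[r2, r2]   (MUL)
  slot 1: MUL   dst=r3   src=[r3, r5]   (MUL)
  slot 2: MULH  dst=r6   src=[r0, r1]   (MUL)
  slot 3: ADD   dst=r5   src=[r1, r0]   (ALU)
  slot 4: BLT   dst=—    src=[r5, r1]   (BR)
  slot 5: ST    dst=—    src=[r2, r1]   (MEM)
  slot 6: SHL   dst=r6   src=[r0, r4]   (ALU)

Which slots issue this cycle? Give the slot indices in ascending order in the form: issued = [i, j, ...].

#0 MUL src=r2,r2 dispatched  <A:3 Mu:0 Ld:2 B:1 rd:6 wr:1>
#1 MUL src=r3,r5 held:FU  <A:3 Mu:0 Ld:2 B:1 rd:6 wr:1>
#2 MUL src=r0,r1 held:FU  <A:3 Mu:0 Ld:2 B:1 rd:6 wr:1>
#3 ALU src=r1,r0 dispatched  <A:2 Mu:0 Ld:2 B:1 rd:4 wr:0>
#4 BR src=r5,r1 dispatched  <A:2 Mu:0 Ld:2 B:0 rd:2 wr:0>
#5 MEM src=r2,r1 dispatched  <A:2 Mu:0 Ld:1 B:0 rd:0 wr:0>
#6 ALU src=r0,r4 held:RD_PORT  <A:2 Mu:0 Ld:1 B:0 rd:0 wr:0>

issued = [0, 3, 4, 5]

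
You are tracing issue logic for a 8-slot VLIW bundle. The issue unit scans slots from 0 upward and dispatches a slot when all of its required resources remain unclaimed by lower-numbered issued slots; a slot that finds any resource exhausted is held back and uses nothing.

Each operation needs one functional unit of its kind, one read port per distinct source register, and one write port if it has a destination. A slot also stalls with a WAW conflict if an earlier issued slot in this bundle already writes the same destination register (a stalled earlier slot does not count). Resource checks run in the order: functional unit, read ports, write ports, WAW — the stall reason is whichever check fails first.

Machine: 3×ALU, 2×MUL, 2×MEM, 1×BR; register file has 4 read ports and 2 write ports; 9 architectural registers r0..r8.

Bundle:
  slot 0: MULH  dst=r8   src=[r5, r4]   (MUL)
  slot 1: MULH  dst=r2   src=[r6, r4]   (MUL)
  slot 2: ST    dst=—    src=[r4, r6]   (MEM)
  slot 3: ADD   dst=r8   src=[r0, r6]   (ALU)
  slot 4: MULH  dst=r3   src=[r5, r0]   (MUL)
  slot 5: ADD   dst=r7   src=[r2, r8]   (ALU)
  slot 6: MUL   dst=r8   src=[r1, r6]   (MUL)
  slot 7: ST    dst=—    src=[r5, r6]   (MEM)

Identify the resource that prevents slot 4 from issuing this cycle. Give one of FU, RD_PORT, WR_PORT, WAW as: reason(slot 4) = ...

[0] MUL needs rd=2 wr=1: ok; after: ALU=3 MUL=1 MEM=2 BR=1, R=2, W=1
[1] MUL needs rd=2 wr=1: ok; after: ALU=3 MUL=0 MEM=2 BR=1, R=0, W=0
[2] MEM needs rd=2 wr=0: RD_PORT; after: ALU=3 MUL=0 MEM=2 BR=1, R=0, W=0
[3] ALU needs rd=2 wr=1: RD_PORT; after: ALU=3 MUL=0 MEM=2 BR=1, R=0, W=0
[4] MUL needs rd=2 wr=1: FU; after: ALU=3 MUL=0 MEM=2 BR=1, R=0, W=0
[5] ALU needs rd=2 wr=1: RD_PORT; after: ALU=3 MUL=0 MEM=2 BR=1, R=0, W=0
[6] MUL needs rd=2 wr=1: FU; after: ALU=3 MUL=0 MEM=2 BR=1, R=0, W=0
[7] MEM needs rd=2 wr=0: RD_PORT; after: ALU=3 MUL=0 MEM=2 BR=1, R=0, W=0

reason(slot 4) = FU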